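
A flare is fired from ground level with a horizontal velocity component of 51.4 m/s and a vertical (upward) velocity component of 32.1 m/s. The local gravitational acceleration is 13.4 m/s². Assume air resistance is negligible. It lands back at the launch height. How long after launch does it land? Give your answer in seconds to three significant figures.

Landing at launch height ⇒ T = 2 v_y0 / g = 2 × 32.10 / 13.4 = 4.791 s.

4.79 s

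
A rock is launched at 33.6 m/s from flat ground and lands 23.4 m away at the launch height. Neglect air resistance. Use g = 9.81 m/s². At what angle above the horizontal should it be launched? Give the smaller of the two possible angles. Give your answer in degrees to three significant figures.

5.87°

Level-ground range R = v₀² sin(2θ)/g ⇒ sin(2θ) = gR/v₀² = 9.81 × 23.4 / 33.6² = 0.2033.
2θ = 11.73° or 180° − 11.73° = 168.3°, so θ = 5.866° or 84.13°.
The smaller angle is 5.866°.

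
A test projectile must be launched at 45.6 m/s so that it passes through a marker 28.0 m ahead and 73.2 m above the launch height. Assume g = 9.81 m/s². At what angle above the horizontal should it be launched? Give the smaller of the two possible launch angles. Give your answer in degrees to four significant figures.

Trajectory: y = x tanθ − g x² (1 + tan²θ)/(2v₀²). With x = 28.0, y = 73.2, v₀ = 45.6, g = 9.81:
1.849 tan²θ − 28.0 tanθ + (75.05) = 0.
tanθ = [28.0 ± √(28.0² − 4 × 1.849 × (75.05))] / (2 × 1.849) = (28.0 ± 15.13) / 3.699, giving tanθ = 3.480 or 11.66.
θ = 73.97° or 85.10°; the smaller is 73.97°.

73.97°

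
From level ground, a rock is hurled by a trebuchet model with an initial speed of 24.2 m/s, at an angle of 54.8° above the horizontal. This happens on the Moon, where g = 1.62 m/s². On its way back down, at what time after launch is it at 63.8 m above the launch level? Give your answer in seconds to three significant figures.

20.6 s

Resolve: vₓ = 24.20 cos 54.8° = 13.95 m/s and v_y0 = 24.20 sin 54.8° = 19.77 m/s.
Set y = v_y0 t − ½ g t² = 63.8: 0.8100 t² − 19.77 t + 63.8 = 0.
Quadratic formula: t = (19.77 ± √184.33) / 1.62 = (19.77 ± 13.58) / 1.62 → t = 3.826 s or 20.59 s.
The descending-branch root is 20.59 s.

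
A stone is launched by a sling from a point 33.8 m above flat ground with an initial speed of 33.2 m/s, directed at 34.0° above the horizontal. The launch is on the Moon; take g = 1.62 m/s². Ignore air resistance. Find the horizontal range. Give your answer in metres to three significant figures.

678 m

Horizontal component vₓ = 33.20 cos 34.0° = 27.52 m/s; vertical v_y0 = 33.20 sin 34.0° = 18.57 m/s.
With up positive and y = 0 at the ground: y(t) = 33.8 + (18.57) t − 0.8100 t². Setting y = 0 and taking the positive root: t = [18.57 + √(18.57² + 2·1.62·33.8)] / 1.62 = (18.57 + 21.31) / 1.62 = 24.62 s.
Horizontal distance: R = vₓ t = 27.52 × 24.62 = 677.5 m.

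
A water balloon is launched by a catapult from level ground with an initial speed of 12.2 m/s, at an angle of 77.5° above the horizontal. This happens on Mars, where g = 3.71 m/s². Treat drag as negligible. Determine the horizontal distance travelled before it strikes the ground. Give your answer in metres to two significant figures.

17 m

Resolve: vₓ = 12.20 cos 77.5° = 2.641 m/s and v_y0 = 12.20 sin 77.5° = 11.91 m/s.
Flight time T = 2 v_y0 / g = 6.421 s.
Range: R = vₓ T = 2.641 × 6.421 = 16.95 m.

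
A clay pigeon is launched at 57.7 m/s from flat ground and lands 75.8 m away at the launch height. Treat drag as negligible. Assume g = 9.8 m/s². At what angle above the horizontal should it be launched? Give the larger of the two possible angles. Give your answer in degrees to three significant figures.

83.6°

From R = (v₀²/g) sin 2θ: sin 2θ = 9.80 × 75.8 / 3329.3 = 0.2231.
2θ = 12.89° or 180° − 12.89° = 167.1°, so θ = 6.446° or 83.55°.
The larger angle is 83.55°.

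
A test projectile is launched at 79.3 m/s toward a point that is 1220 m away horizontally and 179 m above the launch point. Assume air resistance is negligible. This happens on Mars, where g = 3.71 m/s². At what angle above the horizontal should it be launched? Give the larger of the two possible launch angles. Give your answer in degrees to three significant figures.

64.7°

Trajectory: y = x tanθ − g x² (1 + tan²θ)/(2v₀²). With x = 1220, y = 179, v₀ = 79.3, g = 3.71:
439.1 tan²θ − 1220 tanθ + (618.1) = 0.
tanθ = [1220 ± √(1220² − 4 × 439.1 × (618.1))] / (2 × 439.1) = (1220 ± 634.8) / 878.1, giving tanθ = 0.6664 or 2.112.
θ = 33.68° or 64.67°; the larger is 64.67°.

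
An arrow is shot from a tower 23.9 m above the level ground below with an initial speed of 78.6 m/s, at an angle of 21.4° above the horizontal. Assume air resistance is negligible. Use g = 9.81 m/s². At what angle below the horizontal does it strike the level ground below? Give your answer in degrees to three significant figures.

Resolve: vₓ = 78.60 cos 21.4° = 73.18 m/s and v_y0 = 78.60 sin 21.4° = 28.68 m/s.
Vertical motion (up positive, ground at y = 0): 4.905 t² − (28.68) t − 23.9 = 0, so t = (28.68 + √(28.68² + 2·9.81·23.9)) / 9.81 = (28.68 + 35.94) / 9.81 = 6.587 s.
At impact: v_y = v_y0 − g t = −35.94 m/s; vₓ = 73.18 m/s.
Angle below horizontal: arctan(|v_y|/vₓ) = arctan(35.94/73.18) = 26.15°.

26.2°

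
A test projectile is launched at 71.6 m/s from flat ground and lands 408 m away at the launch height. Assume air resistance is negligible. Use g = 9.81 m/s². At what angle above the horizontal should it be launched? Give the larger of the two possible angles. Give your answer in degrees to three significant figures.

64.3°

From R = (v₀²/g) sin 2θ: sin 2θ = 9.81 × 408 / 5126.6 = 0.7807.
2θ = 51.33° or 180° − 51.33° = 128.7°, so θ = 25.66° or 64.34°.
The larger angle is 64.34°.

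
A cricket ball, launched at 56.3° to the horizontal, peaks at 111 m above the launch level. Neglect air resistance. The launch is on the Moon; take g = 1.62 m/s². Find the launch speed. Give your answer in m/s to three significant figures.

At the peak v_y = 0, so v_y0 = √(2gH) = √(2 × 1.62 × 111) = 18.96 m/s.
v_y0 = v₀ sin θ ⇒ v₀ = 18.96 / sin 56.3° = 22.79 m/s.

22.8 m/s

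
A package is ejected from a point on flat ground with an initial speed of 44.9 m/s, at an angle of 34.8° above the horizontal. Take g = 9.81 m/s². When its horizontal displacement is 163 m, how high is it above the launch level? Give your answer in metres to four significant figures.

vₓ = 44.90 cos 34.8° = 36.87 m/s; v_y0 = 44.90 sin 34.8° = 25.63 m/s.
x = vₓ t ⇒ t = 163/36.87 = 4.421 s.
Height: y = v_y0 t − ½ g t² = 25.63 × 4.421 − 4.905 × 4.421² = 113.3 − 95.87 = 17.42 m.

17.42 m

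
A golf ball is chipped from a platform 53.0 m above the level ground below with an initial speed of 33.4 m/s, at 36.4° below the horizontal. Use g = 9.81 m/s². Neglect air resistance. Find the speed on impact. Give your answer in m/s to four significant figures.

vₓ = 33.40 cos 36.4° = 26.88 m/s; v_y0 = −19.82 m/s (downward).
Vertical motion (up positive, ground at y = 0): 4.905 t² − (−19.82) t − 53.0 = 0, so t = (−19.82 + √(19.82² + 2·9.81·53.0)) / 9.81 = (−19.82 + 37.85) / 9.81 = 1.838 s.
Vertical velocity at impact: v_y = v_y0 − g t = −19.82 − 9.81 × 1.838 = −37.85 m/s.
Speed: |v| = √(vₓ² + v_y²) = √(26.88² + 37.85²) = 46.43 m/s.

46.43 m/s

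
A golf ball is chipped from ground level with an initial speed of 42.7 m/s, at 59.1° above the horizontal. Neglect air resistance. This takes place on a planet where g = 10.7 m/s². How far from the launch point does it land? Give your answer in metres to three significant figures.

150 m

Horizontal component vₓ = 42.70 cos 59.1° = 21.93 m/s; vertical v_y0 = 42.70 sin 59.1° = 36.64 m/s.
Flight time T = 2 v_y0 / g = 6.848 s.
Range: R = vₓ T = 21.93 × 6.848 = 150.2 m.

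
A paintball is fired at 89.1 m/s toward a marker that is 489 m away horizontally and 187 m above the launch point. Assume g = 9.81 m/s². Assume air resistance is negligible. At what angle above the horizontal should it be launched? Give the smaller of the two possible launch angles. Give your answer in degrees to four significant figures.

Trajectory: y = x tanθ − g x² (1 + tan²θ)/(2v₀²). With x = 489, y = 187, v₀ = 89.1, g = 9.81:
147.7 tan²θ − 489 tanθ + (334.7) = 0.
tanθ = [489 ± √(489² − 4 × 147.7 × (334.7))] / (2 × 147.7) = (489 ± 203.2) / 295.5, giving tanθ = 0.9671 or 2.343.
θ = 44.04° or 66.88°; the smaller is 44.04°.

44.04°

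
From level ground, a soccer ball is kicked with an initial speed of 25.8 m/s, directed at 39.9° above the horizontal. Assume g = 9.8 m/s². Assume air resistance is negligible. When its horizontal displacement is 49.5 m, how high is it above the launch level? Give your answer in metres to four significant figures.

10.74 m

vₓ = 25.80 cos 39.9° = 19.79 m/s; v_y0 = 25.80 sin 39.9° = 16.55 m/s.
Time to reach x = 49.5 m: t = x/vₓ = 49.5/19.79 = 2.501 s.
Height: y = v_y0 t − ½ g t² = 16.55 × 2.501 − 4.900 × 2.501² = 41.39 − 30.65 = 10.74 m.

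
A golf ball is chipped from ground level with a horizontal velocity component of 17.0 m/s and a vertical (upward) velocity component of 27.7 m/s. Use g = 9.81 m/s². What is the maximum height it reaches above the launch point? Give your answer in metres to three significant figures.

Peak height H = v_y0² / (2g) = 767.29 / 19.62 = 39.11 m.

39.1 m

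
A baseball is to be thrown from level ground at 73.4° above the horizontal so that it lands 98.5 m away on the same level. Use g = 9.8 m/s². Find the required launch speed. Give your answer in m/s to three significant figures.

42.0 m/s

Level-ground range: R = v₀² sin(2θ)/g, so v₀ = √(gR / sin 2θ).
v₀ = √(9.80 × 98.5 / sin 146.8°) = √(965.3 / 0.5476) = √1762.9 = 41.99 m/s.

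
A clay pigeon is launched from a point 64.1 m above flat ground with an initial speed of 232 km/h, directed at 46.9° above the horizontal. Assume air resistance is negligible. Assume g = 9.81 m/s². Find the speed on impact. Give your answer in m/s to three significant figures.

73.6 m/s

Convert: 232 km/h = 232/3.6 = 64.44 m/s.
vₓ = 64.44 cos 46.9° = 44.03 m/s; v_y0 = 64.44 sin 46.9° = 47.05 m/s.
The projectile lands when y = 64.1 + (47.05) t − ½·9.81·t² = 0. Positive root: t = (47.05 + √(47.05² + 2·9.81·64.1)) / 9.81 = (47.05 + 58.92) / 9.81 = 10.80 s.
Vertical velocity at impact: v_y = v_y0 − g t = 47.05 − 9.81 × 10.80 = −58.92 m/s.
Speed: |v| = √(vₓ² + v_y²) = √(44.03² + 58.92²) = 73.56 m/s.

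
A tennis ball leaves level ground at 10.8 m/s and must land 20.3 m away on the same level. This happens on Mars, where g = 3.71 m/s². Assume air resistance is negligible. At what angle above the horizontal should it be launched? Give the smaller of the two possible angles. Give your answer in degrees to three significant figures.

20.1°

From R = (v₀²/g) sin 2θ: sin 2θ = 3.71 × 20.3 / 116.64 = 0.6457.
2θ = 40.22° or 180° − 40.22° = 139.8°, so θ = 20.11° or 69.89°.
The smaller angle is 20.11°.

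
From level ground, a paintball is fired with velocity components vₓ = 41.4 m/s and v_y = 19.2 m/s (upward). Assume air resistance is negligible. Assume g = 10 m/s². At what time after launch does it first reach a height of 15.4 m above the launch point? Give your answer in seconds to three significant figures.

Set y = v_y0 t − ½ g t² = 15.4: 5.000 t² − 19.20 t + 15.4 = 0.
t = [19.20 ± √(19.20² − 2·10.0·15.4)] / 10.0 = (19.20 ± 7.787) / 10.0, so t = 1.141 s or t = 2.699 s.
The first (ascending) time is 1.141 s.

1.14 s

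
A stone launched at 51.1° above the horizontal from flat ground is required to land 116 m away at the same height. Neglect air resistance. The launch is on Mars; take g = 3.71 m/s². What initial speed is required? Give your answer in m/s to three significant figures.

21.0 m/s

From R = (v₀² / g) sin 2θ: v₀ = √(gR / sin 2θ).
v₀ = √(3.71 × 116 / sin 102.2°) = √(430.4 / 0.9774) = √440.30 = 20.98 m/s.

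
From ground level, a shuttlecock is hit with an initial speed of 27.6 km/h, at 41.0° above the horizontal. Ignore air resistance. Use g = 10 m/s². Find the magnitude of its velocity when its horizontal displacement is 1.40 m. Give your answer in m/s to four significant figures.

Convert: 27.6 km/h = 27.6/3.6 = 7.667 m/s.
Horizontal component vₓ = 7.667 cos 41.0° = 5.786 m/s; vertical v_y0 = 7.667 sin 41.0° = 5.030 m/s.
At x = 1.40 m, t = x/vₓ = 1.40/5.786 = 0.2420 s.
Vertical velocity there: v_y = v_y0 − g t = 5.030 − 10.0 × 0.2420 = 2.610 m/s.
Speed: √(vₓ² + v_y²) = √(5.786² + 2.610²) = 6.348 m/s.

6.348 m/s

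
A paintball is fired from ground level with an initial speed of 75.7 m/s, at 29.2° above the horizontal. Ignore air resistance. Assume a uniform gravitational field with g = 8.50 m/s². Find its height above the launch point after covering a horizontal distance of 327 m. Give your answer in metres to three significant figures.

78.7 m

Horizontal component vₓ = 75.70 cos 29.2° = 66.08 m/s; vertical v_y0 = 75.70 sin 29.2° = 36.93 m/s.
At x = 327 m, t = x/vₓ = 327/66.08 = 4.949 s.
Height: y = v_y0 t − ½ g t² = 36.93 × 4.949 − 4.250 × 4.949² = 182.8 − 104.1 = 78.68 m.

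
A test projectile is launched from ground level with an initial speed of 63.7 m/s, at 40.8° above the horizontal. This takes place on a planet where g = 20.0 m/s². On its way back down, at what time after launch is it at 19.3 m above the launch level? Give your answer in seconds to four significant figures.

3.631 s

Resolve: vₓ = 63.70 cos 40.8° = 48.22 m/s and v_y0 = 63.70 sin 40.8° = 41.62 m/s.
Set y = v_y0 t − ½ g t² = 19.3: 10.00 t² − 41.62 t + 19.3 = 0.
t = [41.62 ± √(41.62² − 2·20.0·19.3)] / 20.0 = (41.62 ± 30.99) / 20.0, so t = 0.5316 s or t = 3.631 s.
The descending-branch root is 3.631 s.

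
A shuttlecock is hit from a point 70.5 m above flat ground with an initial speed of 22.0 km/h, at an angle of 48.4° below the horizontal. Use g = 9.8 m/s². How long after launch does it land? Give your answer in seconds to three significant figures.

3.36 s

Convert: 22.0 km/h = 22.0/3.6 = 6.111 m/s.
vₓ = 6.111 cos 48.4° = 4.057 m/s; v_y0 = −4.570 m/s (downward).
Vertical motion (up positive, ground at y = 0): 4.900 t² − (−4.570) t − 70.5 = 0, so t = (−4.570 + √(4.570² + 2·9.80·70.5)) / 9.80 = (−4.570 + 37.45) / 9.80 = 3.355 s.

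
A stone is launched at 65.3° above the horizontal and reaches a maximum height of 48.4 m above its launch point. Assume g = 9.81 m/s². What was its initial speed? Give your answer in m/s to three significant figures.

At the peak v_y = 0, so v_y0 = √(2gH) = √(2 × 9.81 × 48.4) = 30.82 m/s.
v_y0 = v₀ sin θ ⇒ v₀ = 30.82 / sin 65.3° = 33.92 m/s.

33.9 m/s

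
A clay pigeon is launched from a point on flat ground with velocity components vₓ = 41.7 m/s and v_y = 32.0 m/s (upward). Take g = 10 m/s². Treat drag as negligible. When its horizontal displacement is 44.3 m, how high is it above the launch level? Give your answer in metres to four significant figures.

28.35 m

Time to reach x = 44.3 m: t = x/vₓ = 44.3/41.70 = 1.062 s.
Height: y = v_y0 t − ½ g t² = 32.00 × 1.062 − 5.000 × 1.062² = 34.00 − 5.643 = 28.35 m.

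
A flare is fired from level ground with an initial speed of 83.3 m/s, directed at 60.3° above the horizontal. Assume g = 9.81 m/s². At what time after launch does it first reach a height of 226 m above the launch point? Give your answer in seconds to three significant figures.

Components: vₓ = 83.30 cos 60.3° = 41.27 m/s, v_y0 = 83.30 sin 60.3° = 72.36 m/s.
Require v_y0 t − ½ g t² = 226, i.e. 4.905 t² − 72.36 t + 226 = 0.
t = [72.36 ± √(72.36² − 2·9.81·226)] / 9.81 = (72.36 ± 28.31) / 9.81, so t = 4.490 s or t = 10.26 s.
The first (ascending) time is 4.490 s.

4.49 s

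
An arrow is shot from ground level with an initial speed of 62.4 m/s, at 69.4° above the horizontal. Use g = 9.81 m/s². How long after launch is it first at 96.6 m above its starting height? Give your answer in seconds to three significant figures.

Horizontal component vₓ = 62.40 cos 69.4° = 21.95 m/s; vertical v_y0 = 62.40 sin 69.4° = 58.41 m/s.
Height y(t) = 58.41 t − 4.905 t² = 96.6 gives 4.905 t² − 58.41 t + 96.6 = 0.
t = [58.41 ± √(58.41² − 2·9.81·96.6)] / 9.81 = (58.41 ± 38.94) / 9.81, so t = 1.985 s or t = 9.924 s.
The first (ascending) time is 1.985 s.

1.98 s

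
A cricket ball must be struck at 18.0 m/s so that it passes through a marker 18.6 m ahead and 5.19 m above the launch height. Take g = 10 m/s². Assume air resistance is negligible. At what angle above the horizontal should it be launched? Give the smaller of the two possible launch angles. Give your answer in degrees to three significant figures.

35.4°

Trajectory: y = x tanθ − g x² (1 + tan²θ)/(2v₀²). With x = 18.6, y = 5.19, v₀ = 18.0, g = 10.0:
5.339 tan²θ − 18.6 tanθ + (10.53) = 0.
tanθ = [18.6 ± √(18.6² − 4 × 5.339 × (10.53))] / (2 × 5.339) = (18.6 ± 11.00) / 10.68, giving tanθ = 0.7113 or 2.773.
θ = 35.42° or 70.17°; the smaller is 35.42°.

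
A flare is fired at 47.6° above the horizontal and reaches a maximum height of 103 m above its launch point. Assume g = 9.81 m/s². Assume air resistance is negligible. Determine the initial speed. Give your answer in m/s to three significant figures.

60.9 m/s

At the peak v_y = 0, so v_y0 = √(2gH) = √(2 × 9.81 × 103) = 44.95 m/s.
v_y0 = v₀ sin θ ⇒ v₀ = 44.95 / sin 47.6° = 60.88 m/s.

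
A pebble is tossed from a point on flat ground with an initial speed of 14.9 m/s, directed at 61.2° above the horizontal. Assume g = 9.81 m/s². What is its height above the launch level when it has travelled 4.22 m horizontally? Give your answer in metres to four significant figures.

Horizontal component vₓ = 14.90 cos 61.2° = 7.178 m/s; vertical v_y0 = 14.90 sin 61.2° = 13.06 m/s.
x = vₓ t ⇒ t = 4.22/7.178 = 0.5879 s.
Height: y = v_y0 t − ½ g t² = 13.06 × 0.5879 − 4.905 × 0.5879² = 7.676 − 1.695 = 5.981 m.

5.981 m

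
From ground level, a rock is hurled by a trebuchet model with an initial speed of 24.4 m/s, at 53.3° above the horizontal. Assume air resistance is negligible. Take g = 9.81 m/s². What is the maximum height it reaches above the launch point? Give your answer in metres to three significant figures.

Components: vₓ = 24.40 cos 53.3° = 14.58 m/s, v_y0 = 24.40 sin 53.3° = 19.56 m/s.
Maximum height: H = v_y0² / (2g) = 19.56² / (2 × 9.81) = 19.51 m.

19.5 m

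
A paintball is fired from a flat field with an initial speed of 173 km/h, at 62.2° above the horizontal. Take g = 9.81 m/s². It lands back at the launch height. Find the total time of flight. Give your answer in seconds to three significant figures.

8.67 s

Convert: 173 km/h = 173/3.6 = 48.06 m/s.
Components: vₓ = 48.06 cos 62.2° = 22.41 m/s, v_y0 = 48.06 sin 62.2° = 42.51 m/s.
Time of flight on level ground: T = 2 v_y0 / g = 2 × 42.51 / 9.81 = 8.666 s.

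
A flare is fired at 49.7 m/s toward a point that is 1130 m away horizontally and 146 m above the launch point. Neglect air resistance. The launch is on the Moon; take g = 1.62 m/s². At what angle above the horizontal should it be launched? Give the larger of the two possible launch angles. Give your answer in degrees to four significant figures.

63.85°

Trajectory: y = x tanθ − g x² (1 + tan²θ)/(2v₀²). With x = 1130, y = 146, v₀ = 49.7, g = 1.62:
418.7 tan²θ − 1130 tanθ + (564.7) = 0.
tanθ = [1130 ± √(1130² − 4 × 418.7 × (564.7))] / (2 × 418.7) = (1130 ± 575.4) / 837.5, giving tanθ = 0.6623 or 2.036.
θ = 33.52° or 63.85°; the larger is 63.85°.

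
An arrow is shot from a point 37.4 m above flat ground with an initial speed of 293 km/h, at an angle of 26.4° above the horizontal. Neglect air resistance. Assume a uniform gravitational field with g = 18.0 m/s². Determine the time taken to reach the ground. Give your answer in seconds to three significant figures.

Convert: 293 km/h = 293/3.6 = 81.39 m/s.
vₓ = 81.39 cos 26.4° = 72.90 m/s; v_y0 = 81.39 sin 26.4° = 36.19 m/s.
With up positive and y = 0 at the ground: y(t) = 37.4 + (36.19) t − 9.000 t². Setting y = 0 and taking the positive root: t = [36.19 + √(36.19² + 2·18.0·37.4)] / 18.0 = (36.19 + 51.54) / 18.0 = 4.874 s.

4.87 s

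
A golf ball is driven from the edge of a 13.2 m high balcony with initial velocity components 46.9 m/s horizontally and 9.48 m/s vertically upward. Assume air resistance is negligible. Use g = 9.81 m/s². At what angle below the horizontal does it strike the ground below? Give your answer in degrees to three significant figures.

Vertical motion (up positive, ground at y = 0): 4.905 t² − (9.480) t − 13.2 = 0, so t = (9.480 + √(9.480² + 2·9.81·13.2)) / 9.81 = (9.480 + 18.68) / 9.81 = 2.870 s.
At impact: v_y = v_y0 − g t = −18.68 m/s; vₓ = 46.90 m/s.
Angle below horizontal: arctan(|v_y|/vₓ) = arctan(18.68/46.90) = 21.71°.

21.7°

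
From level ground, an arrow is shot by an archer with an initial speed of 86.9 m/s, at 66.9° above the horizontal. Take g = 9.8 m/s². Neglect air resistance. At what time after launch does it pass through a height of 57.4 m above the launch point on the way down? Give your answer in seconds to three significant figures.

Components: vₓ = 86.90 cos 66.9° = 34.09 m/s, v_y0 = 86.90 sin 66.9° = 79.93 m/s.
Require v_y0 t − ½ g t² = 57.4, i.e. 4.900 t² − 79.93 t + 57.4 = 0.
Quadratic formula: t = (79.93 ± √5264.2) / 9.80 = (79.93 ± 72.55) / 9.80 → t = 0.7529 s or 15.56 s.
The descending-branch root is 15.56 s.

15.6 s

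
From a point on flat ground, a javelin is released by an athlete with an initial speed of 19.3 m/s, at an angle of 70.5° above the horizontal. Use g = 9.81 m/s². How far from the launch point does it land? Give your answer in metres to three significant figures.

Resolve: vₓ = 19.30 cos 70.5° = 6.442 m/s and v_y0 = 19.30 sin 70.5° = 18.19 m/s.
Time aloft: T = 2 v_y0 / g = 2 × 18.19 / 9.81 = 3.709 s.
Range: R = vₓ T = 6.442 × 3.709 = 23.90 m.

23.9 m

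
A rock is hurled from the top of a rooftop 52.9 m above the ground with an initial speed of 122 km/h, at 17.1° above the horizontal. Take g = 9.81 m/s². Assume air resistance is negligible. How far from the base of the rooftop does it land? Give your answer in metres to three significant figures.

Convert: 122 km/h = 122/3.6 = 33.89 m/s.
Horizontal component vₓ = 33.89 cos 17.1° = 32.39 m/s; vertical v_y0 = 33.89 sin 17.1° = 9.965 m/s.
The projectile lands when y = 52.9 + (9.965) t − ½·9.81·t² = 0. Positive root: t = (9.965 + √(9.965² + 2·9.81·52.9)) / 9.81 = (9.965 + 33.72) / 9.81 = 4.453 s.
Horizontal distance: R = vₓ t = 32.39 × 4.453 = 144.2 m.

144 m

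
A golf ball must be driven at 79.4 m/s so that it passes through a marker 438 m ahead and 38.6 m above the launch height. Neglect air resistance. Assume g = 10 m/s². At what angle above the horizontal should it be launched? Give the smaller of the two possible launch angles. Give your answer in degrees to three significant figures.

Trajectory: y = x tanθ − g x² (1 + tan²θ)/(2v₀²). With x = 438, y = 38.6, v₀ = 79.4, g = 10.0:
152.2 tan²θ − 438 tanθ + (190.8) = 0.
tanθ = [438 ± √(438² − 4 × 152.2 × (190.8))] / (2 × 152.2) = (438 ± 275.2) / 304.3, giving tanθ = 0.5349 or 2.344.
θ = 28.14° or 66.89°; the smaller is 28.14°.

28.1°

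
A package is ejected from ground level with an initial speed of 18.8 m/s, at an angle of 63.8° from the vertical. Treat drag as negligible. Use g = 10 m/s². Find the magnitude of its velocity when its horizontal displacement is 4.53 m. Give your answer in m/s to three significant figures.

17.8 m/s

Horizontal component vₓ = 18.80 sin 63.8° = 16.87 m/s; vertical v_y0 = 18.80 cos 63.8° = 8.300 m/s.
x = vₓ t ⇒ t = 4.53/16.87 = 0.2685 s.
Vertical velocity there: v_y = v_y0 − g t = 8.300 − 10.0 × 0.2685 = 5.615 m/s.
Speed: √(vₓ² + v_y²) = √(16.87² + 5.615²) = 17.78 m/s.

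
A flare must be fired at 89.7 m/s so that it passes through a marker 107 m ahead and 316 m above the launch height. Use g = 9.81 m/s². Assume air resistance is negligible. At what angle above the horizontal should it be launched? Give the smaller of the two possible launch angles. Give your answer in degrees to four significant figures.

76.40°

Trajectory: y = x tanθ − g x² (1 + tan²θ)/(2v₀²). With x = 107, y = 316, v₀ = 89.7, g = 9.81:
6.979 tan²θ − 107 tanθ + (323.0) = 0.
tanθ = [107 ± √(107² − 4 × 6.979 × (323.0))] / (2 × 6.979) = (107 ± 49.32) / 13.96, giving tanθ = 4.132 or 11.20.
θ = 76.40° or 84.90°; the smaller is 76.40°.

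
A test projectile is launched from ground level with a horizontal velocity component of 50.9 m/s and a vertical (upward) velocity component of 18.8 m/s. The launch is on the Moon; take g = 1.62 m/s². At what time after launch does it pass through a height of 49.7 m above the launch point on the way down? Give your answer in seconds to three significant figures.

20.2 s

Height y(t) = 18.80 t − 0.8100 t² = 49.7 gives 0.8100 t² − 18.80 t + 49.7 = 0.
Quadratic formula: t = (18.80 ± √192.41) / 1.62 = (18.80 ± 13.87) / 1.62 → t = 3.042 s or 20.17 s.
The descending-branch root is 20.17 s.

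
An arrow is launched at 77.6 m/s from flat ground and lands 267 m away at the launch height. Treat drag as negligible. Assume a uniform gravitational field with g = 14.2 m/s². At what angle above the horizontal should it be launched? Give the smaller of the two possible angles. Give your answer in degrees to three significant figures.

From R = (v₀²/g) sin 2θ: sin 2θ = 14.2 × 267 / 6021.8 = 0.6296.
2θ = 39.02° or 180° − 39.02° = 141.0°, so θ = 19.51° or 70.49°.
The smaller angle is 19.51°.

19.5°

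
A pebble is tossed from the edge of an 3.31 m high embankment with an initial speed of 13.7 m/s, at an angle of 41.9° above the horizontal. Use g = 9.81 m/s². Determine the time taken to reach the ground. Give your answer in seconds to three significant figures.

2.18 s

Horizontal component vₓ = 13.70 cos 41.9° = 10.20 m/s; vertical v_y0 = 13.70 sin 41.9° = 9.149 m/s.
With up positive and y = 0 at the ground: y(t) = 3.31 + (9.149) t − 4.905 t². Setting y = 0 and taking the positive root: t = [9.149 + √(9.149² + 2·9.81·3.31)] / 9.81 = (9.149 + 12.19) / 9.81 = 2.175 s.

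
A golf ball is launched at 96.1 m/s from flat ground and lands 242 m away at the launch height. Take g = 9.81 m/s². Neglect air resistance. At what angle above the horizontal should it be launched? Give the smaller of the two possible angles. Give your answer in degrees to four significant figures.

Level-ground range R = v₀² sin(2θ)/g ⇒ sin(2θ) = gR/v₀² = 9.81 × 242 / 96.1² = 0.2571.
2θ = 14.90° or 180° − 14.90° = 165.1°, so θ = 7.448° or 82.55°.
The smaller angle is 7.448°.

7.448°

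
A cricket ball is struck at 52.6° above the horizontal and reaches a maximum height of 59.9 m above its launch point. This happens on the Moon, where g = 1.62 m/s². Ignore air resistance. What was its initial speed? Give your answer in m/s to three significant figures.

17.5 m/s

At the peak v_y = 0, so v_y0 = √(2gH) = √(2 × 1.62 × 59.9) = 13.93 m/s.
v_y0 = v₀ sin θ ⇒ v₀ = 13.93 / sin 52.6° = 17.54 m/s.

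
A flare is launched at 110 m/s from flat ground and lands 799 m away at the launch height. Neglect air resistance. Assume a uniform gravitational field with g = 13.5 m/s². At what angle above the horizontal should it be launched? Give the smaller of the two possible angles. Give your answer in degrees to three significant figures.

Level-ground range R = v₀² sin(2θ)/g ⇒ sin(2θ) = gR/v₀² = 13.5 × 799 / 110² = 0.8914.
2θ = 63.06° or 180° − 63.06° = 116.9°, so θ = 31.53° or 58.47°.
The smaller angle is 31.53°.

31.5°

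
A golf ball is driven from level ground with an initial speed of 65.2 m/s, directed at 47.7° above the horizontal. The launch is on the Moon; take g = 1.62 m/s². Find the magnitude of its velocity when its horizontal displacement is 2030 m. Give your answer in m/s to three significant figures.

Resolve: vₓ = 65.20 cos 47.7° = 43.88 m/s and v_y0 = 65.20 sin 47.7° = 48.22 m/s.
At x = 2030 m, t = x/vₓ = 2030/43.88 = 46.26 s.
Vertical velocity there: v_y = v_y0 − g t = 48.22 − 1.62 × 46.26 = −26.72 m/s.
Speed: √(vₓ² + v_y²) = √(43.88² + 26.72²) = 51.38 m/s.

51.4 m/s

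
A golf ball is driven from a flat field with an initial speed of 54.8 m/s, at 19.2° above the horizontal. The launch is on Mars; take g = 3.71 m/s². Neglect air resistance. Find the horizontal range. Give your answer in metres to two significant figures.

vₓ = 54.80 cos 19.2° = 51.75 m/s; v_y0 = 54.80 sin 19.2° = 18.02 m/s.
Time aloft: T = 2 v_y0 / g = 2 × 18.02 / 3.71 = 9.715 s.
Horizontal distance R = vₓ T = 51.75 × 9.715 = 502.8 m.

500 m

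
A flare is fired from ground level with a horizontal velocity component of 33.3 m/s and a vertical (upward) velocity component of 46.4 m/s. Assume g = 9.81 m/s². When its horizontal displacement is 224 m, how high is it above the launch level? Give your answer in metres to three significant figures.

Time to reach x = 224 m: t = x/vₓ = 224/33.30 = 6.727 s.
Height: y = v_y0 t − ½ g t² = 46.40 × 6.727 − 4.905 × 6.727² = 312.1 − 221.9 = 90.17 m.

90.2 m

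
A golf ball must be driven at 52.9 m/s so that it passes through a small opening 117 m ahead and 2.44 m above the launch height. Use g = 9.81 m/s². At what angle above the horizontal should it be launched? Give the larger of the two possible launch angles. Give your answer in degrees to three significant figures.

Trajectory: y = x tanθ − g x² (1 + tan²θ)/(2v₀²). With x = 117, y = 2.44, v₀ = 52.9, g = 9.81:
23.99 tan²θ − 117 tanθ + (26.43) = 0.
tanθ = [117 ± √(117² − 4 × 23.99 × (26.43))] / (2 × 23.99) = (117 ± 105.6) / 47.99, giving tanθ = 0.2375 or 4.639.
θ = 13.36° or 77.83°; the larger is 77.83°.

77.8°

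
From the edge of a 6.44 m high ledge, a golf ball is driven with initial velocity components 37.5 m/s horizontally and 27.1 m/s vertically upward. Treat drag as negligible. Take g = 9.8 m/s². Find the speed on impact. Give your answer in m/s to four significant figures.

47.61 m/s

The projectile lands when y = 6.44 + (27.10) t − ½·9.80·t² = 0. Positive root: t = (27.10 + √(27.10² + 2·9.80·6.44)) / 9.80 = (27.10 + 29.34) / 9.80 = 5.759 s.
Vertical velocity at impact: v_y = v_y0 − g t = 27.10 − 9.80 × 5.759 = −29.34 m/s.
Speed: |v| = √(vₓ² + v_y²) = √(37.50² + 29.34²) = 47.61 m/s.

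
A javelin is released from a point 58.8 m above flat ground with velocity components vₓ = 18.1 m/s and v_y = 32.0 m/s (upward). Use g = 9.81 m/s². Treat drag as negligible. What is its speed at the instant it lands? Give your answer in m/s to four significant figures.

50.05 m/s

The projectile lands when y = 58.8 + (32.00) t − ½·9.81·t² = 0. Positive root: t = (32.00 + √(32.00² + 2·9.81·58.8)) / 9.81 = (32.00 + 46.67) / 9.81 = 8.019 s.
Vertical velocity at impact: v_y = v_y0 − g t = 32.00 − 9.81 × 8.019 = −46.67 m/s.
Speed: |v| = √(vₓ² + v_y²) = √(18.10² + 46.67²) = 50.05 m/s.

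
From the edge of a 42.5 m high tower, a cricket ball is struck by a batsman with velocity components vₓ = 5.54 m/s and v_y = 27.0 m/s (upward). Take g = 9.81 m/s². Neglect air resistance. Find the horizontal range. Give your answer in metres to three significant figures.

37.6 m

With up positive and y = 0 at the ground: y(t) = 42.5 + (27.00) t − 4.905 t². Setting y = 0 and taking the positive root: t = [27.00 + √(27.00² + 2·9.81·42.5)] / 9.81 = (27.00 + 39.53) / 9.81 = 6.782 s.
Horizontal distance: R = vₓ t = 5.540 × 6.782 = 37.57 m.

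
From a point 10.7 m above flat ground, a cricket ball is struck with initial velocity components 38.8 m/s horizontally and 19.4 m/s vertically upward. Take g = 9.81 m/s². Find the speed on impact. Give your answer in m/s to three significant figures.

With up positive and y = 0 at the ground: y(t) = 10.7 + (19.40) t − 4.905 t². Setting y = 0 and taking the positive root: t = [19.40 + √(19.40² + 2·9.81·10.7)] / 9.81 = (19.40 + 24.21) / 9.81 = 4.446 s.
Vertical velocity at impact: v_y = v_y0 − g t = 19.40 − 9.81 × 4.446 = −24.21 m/s.
Speed: |v| = √(vₓ² + v_y²) = √(38.80² + 24.21²) = 45.74 m/s.

45.7 m/s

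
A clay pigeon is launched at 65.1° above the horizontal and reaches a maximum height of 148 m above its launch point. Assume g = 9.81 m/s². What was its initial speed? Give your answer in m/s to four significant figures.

At the peak v_y = 0, so v_y0 = √(2gH) = √(2 × 9.81 × 148) = 53.89 m/s.
v_y0 = v₀ sin θ ⇒ v₀ = 53.89 / sin 65.1° = 59.41 m/s.

59.41 m/s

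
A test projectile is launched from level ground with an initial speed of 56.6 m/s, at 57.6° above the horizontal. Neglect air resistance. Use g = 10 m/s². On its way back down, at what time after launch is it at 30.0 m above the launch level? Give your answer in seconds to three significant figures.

8.88 s

vₓ = 56.60 cos 57.6° = 30.33 m/s; v_y0 = 56.60 sin 57.6° = 47.79 m/s.
Height y(t) = 47.79 t − 5.000 t² = 30.0 gives 5.000 t² − 47.79 t + 30.0 = 0.
Quadratic formula: t = (47.79 ± √1683.8) / 10.0 = (47.79 ± 41.03) / 10.0 → t = 0.6755 s or 8.882 s.
The descending-branch root is 8.882 s.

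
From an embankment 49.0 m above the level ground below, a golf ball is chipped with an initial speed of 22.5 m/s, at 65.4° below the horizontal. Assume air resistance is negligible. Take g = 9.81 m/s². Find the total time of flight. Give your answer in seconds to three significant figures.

1.70 s

vₓ = 22.50 cos 65.4° = 9.366 m/s; v_y0 = −20.46 m/s (downward).
With up positive and y = 0 at the ground: y(t) = 49.0 + (−20.46) t − 4.905 t². Setting y = 0 and taking the positive root: t = [−20.46 + √(20.46² + 2·9.81·49.0)] / 9.81 = (−20.46 + 37.15) / 9.81 = 1.701 s.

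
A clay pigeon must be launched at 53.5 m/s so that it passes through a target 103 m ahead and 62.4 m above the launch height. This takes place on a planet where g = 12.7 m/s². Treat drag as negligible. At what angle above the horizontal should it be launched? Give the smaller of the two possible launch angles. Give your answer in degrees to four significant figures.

Trajectory: y = x tanθ − g x² (1 + tan²θ)/(2v₀²). With x = 103, y = 62.4, v₀ = 53.5, g = 12.7:
23.54 tan²θ − 103 tanθ + (85.94) = 0.
tanθ = [103 ± √(103² − 4 × 23.54 × (85.94))] / (2 × 23.54) = (103 ± 50.18) / 47.07, giving tanθ = 1.122 or 3.254.
θ = 48.29° or 72.92°; the smaller is 48.29°.

48.29°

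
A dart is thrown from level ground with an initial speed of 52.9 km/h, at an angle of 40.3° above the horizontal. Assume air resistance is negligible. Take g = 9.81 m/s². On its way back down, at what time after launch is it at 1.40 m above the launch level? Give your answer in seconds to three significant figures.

Convert: 52.9 km/h = 52.9/3.6 = 14.69 m/s.
Components: vₓ = 14.69 cos 40.3° = 11.21 m/s, v_y0 = 14.69 sin 40.3° = 9.504 m/s.
Set y = v_y0 t − ½ g t² = 1.40: 4.905 t² − 9.504 t + 1.40 = 0.
t = [9.504 ± √(9.504² − 2·9.81·1.40)] / 9.81 = (9.504 ± 7.929) / 9.81, so t = 0.1606 s or t = 1.777 s.
The descending-branch root is 1.777 s.

1.78 s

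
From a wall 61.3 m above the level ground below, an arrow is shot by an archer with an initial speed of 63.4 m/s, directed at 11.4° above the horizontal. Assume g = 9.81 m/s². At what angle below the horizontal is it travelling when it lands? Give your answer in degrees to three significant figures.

30.7°

Horizontal component vₓ = 63.40 cos 11.4° = 62.15 m/s; vertical v_y0 = 63.40 sin 11.4° = 12.53 m/s.
Vertical motion (up positive, ground at y = 0): 4.905 t² − (12.53) t − 61.3 = 0, so t = (12.53 + √(12.53² + 2·9.81·61.3)) / 9.81 = (12.53 + 36.87) / 9.81 = 5.036 s.
At impact: v_y = v_y0 − g t = −36.87 m/s; vₓ = 62.15 m/s.
Angle below horizontal: arctan(|v_y|/vₓ) = arctan(36.87/62.15) = 30.68°.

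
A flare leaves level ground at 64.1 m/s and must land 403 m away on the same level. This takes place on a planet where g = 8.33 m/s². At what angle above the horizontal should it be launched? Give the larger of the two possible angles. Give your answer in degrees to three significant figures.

R = v₀² sin 2θ / g gives sin 2θ = gR/v₀² = 8.33·403/64.1² = 0.8170.
2θ = 54.79° or 180° − 54.79° = 125.2°, so θ = 27.39° or 62.61°.
The larger angle is 62.61°.

62.6°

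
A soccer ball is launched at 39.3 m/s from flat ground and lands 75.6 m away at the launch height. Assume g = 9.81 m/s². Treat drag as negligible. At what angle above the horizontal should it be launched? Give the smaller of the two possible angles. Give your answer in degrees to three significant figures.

From R = (v₀²/g) sin 2θ: sin 2θ = 9.81 × 75.6 / 1544.5 = 0.4802.
2θ = 28.70° or 180° − 28.70° = 151.3°, so θ = 14.35° or 75.65°.
The smaller angle is 14.35°.

14.3°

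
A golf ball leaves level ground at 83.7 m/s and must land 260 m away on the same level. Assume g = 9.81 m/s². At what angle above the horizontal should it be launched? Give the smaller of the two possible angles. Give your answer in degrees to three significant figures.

Level-ground range R = v₀² sin(2θ)/g ⇒ sin(2θ) = gR/v₀² = 9.81 × 260 / 83.7² = 0.3641.
2θ = 21.35° or 180° − 21.35° = 158.6°, so θ = 10.68° or 79.32°.
The smaller angle is 10.68°.

10.7°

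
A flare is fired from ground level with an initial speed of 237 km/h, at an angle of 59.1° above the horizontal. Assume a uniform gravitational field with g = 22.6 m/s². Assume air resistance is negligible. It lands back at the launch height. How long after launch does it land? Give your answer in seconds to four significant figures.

Convert: 237 km/h = 237/3.6 = 65.83 m/s.
Components: vₓ = 65.83 cos 59.1° = 33.81 m/s, v_y0 = 65.83 sin 59.1° = 56.49 m/s.
Time of flight on level ground: T = 2 v_y0 / g = 2 × 56.49 / 22.6 = 4.999 s.

4.999 s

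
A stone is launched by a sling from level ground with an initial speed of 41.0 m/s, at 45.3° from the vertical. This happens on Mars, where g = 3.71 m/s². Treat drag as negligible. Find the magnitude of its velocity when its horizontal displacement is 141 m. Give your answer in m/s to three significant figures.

31.1 m/s

vₓ = 41.00 sin 45.3° = 29.14 m/s; v_y0 = 41.00 cos 45.3° = 28.84 m/s.
Time to reach x = 141 m: t = x/vₓ = 141/29.14 = 4.838 s.
Vertical velocity there: v_y = v_y0 − g t = 28.84 − 3.71 × 4.838 = 10.89 m/s.
Speed: √(vₓ² + v_y²) = √(29.14² + 10.89²) = 31.11 m/s.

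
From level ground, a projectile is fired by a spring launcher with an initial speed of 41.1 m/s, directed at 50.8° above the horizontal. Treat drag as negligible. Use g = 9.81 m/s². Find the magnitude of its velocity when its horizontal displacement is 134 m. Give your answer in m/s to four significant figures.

Resolve: vₓ = 41.10 cos 50.8° = 25.98 m/s and v_y0 = 41.10 sin 50.8° = 31.85 m/s.
At x = 134 m, t = x/vₓ = 134/25.98 = 5.159 s.
Vertical velocity there: v_y = v_y0 − g t = 31.85 − 9.81 × 5.159 = −18.75 m/s.
Speed: √(vₓ² + v_y²) = √(25.98² + 18.75²) = 32.04 m/s.

32.04 m/s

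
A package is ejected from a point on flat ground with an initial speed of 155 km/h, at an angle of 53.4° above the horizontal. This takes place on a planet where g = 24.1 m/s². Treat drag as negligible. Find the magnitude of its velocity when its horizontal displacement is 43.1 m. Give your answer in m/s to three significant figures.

26.3 m/s

Convert: 155 km/h = 155/3.6 = 43.06 m/s.
vₓ = 43.06 cos 53.4° = 25.67 m/s; v_y0 = 43.06 sin 53.4° = 34.57 m/s.
Time to reach x = 43.1 m: t = x/vₓ = 43.1/25.67 = 1.679 s.
Vertical velocity there: v_y = v_y0 − g t = 34.57 − 24.1 × 1.679 = −5.897 m/s.
Speed: √(vₓ² + v_y²) = √(25.67² + 5.897²) = 26.34 m/s.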